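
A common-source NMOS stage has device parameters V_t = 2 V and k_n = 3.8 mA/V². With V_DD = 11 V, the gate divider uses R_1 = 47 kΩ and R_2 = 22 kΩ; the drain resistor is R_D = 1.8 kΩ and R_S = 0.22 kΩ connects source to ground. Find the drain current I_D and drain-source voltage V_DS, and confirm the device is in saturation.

I_D ≈ 2.1 mA, V_DS ≈ 6.8 V

V_G = V_DD·R_2/(R_1+R_2) = 11×22/69 = 3.51 V.
Assume saturation: I_D = (k_n/2)(V_GS − V_t)² with V_GS = V_G − I_D·R_S = 3.51 − 0.22·I_D.
Substituting gives 0.092·I_D² − 2.26·I_D + 4.32 = 0, with roots I_D = 2.09 or 22.5 mA.
The root I_D = 22.5 mA gives V_GS = -1.44 V ≤ V_t, so take I_D = 2.09 mA.
Then V_GS = 3.05 V and V_DS = V_DD − I_D(R_D+R_S) = 11 − 2.09×2.02 = 6.78 V.
Saturation requires V_DS ≥ V_GS − V_t = 1.05 V; 6.78 ≥ 1.05 ✓.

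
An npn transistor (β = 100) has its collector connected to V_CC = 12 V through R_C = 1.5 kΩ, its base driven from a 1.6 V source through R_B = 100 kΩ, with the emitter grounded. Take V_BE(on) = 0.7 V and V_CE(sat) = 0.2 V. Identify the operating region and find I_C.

active; I_C ≈ 0.9 mA

Assume active. Base-emitter loop: I_B = (V_BB − V_BE)/R_B = (1.6 − 0.7)/100 = 0.009 mA.
I_C = β·I_B = 100×0.009 = 0.9 mA.
V_CE = V_CC − I_C·R_C = 12 − 0.9×1.5 = 10.7 V > V_CE(sat), so the active-region assumption holds.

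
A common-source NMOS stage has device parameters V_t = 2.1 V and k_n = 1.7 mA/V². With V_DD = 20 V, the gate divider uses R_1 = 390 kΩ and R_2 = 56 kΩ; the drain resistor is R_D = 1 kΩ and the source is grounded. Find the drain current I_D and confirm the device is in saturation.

I_D ≈ 0.14 mA

V_G = V_DD·R_2/(R_1+R_2) = 20×56/446 = 2.51 V. With the source grounded, V_GS = V_G = 2.51 V.
Assume saturation: I_D = (k_n/2)(V_GS − V_t)² = (1.7/2)×(2.51 − 2.1)² = 0.85×0.411² = 0.144 mA.
V_DS = V_DD − I_D·R_D = 20 − 0.144×1 = 19.9 V.
Saturation requires V_DS ≥ V_GS − V_t = 0.411 V; 19.9 ≥ 0.411 ✓.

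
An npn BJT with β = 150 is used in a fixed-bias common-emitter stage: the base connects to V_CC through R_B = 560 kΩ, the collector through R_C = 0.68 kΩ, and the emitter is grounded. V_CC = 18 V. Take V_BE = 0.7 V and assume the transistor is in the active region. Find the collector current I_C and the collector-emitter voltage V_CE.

Base loop: V_CC = I_B·R_B + V_BE, so I_B = (18 − 0.7)/560 kΩ = 0.0309 mA.
In the active region I_C = β·I_B = 150 × 0.0309 = 4.63 mA.
Collector loop: V_CE = V_CC − I_C·R_C = 18 − 4.63×0.68 = 14.8 V.
Since V_CE = 14.8 V > V_CE(sat) ≈ 0.2 V, the transistor is in the active region as assumed.

I_C ≈ 4.6 mA, V_CE ≈ 15 V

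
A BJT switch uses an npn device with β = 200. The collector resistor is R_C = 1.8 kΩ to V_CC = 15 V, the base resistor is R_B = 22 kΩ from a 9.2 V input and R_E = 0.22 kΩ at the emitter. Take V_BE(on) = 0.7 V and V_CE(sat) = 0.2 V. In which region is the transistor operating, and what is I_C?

saturation; I_C ≈ 7.3 mA

Assume active: I_B = (9.2 − 0.7)/(22 + 201×0.22) = 0.128 mA, I_C = β·I_B = 25.7 mA.
Then V_CE = 15 − 25.7×1.8 − 25.8×0.22 = -36.9 V < 0.2 V — the active assumption fails.
Re-solve with V_CE = 0.2 V. KCL at the emitter: V_E/R_E = (V_BB−0.7−V_E)/R_B + (V_CC−0.2−V_E)/R_C, giving V_E = 1.67 V.
I_C = (V_CC − 0.2 − V_E)/R_C = (14.8 − 1.67)/1.8 = 7.29 mA.
Check: I_B = (8.5 − 1.67)/22 = 0.31 mA, and β·I_B = 62.1 mA > I_C, confirming saturation.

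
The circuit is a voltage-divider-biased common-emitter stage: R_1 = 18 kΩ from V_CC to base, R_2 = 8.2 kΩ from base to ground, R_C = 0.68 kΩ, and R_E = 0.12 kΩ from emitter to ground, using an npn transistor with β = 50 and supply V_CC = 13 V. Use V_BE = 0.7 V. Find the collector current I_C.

Thevenize the base divider: V_Th = V_CC·R_2/(R_1+R_2) = 13×8.2/26.2 = 4.07 V, R_Th = R_1‖R_2 = 5.63 kΩ.
Base-emitter loop: V_Th = I_B·R_Th + V_BE + (β+1)I_B·R_E, so I_B = (4.07 − 0.7) / (5.63 + 51×0.12) = 0.287 mA.
I_C = β·I_B = 50×0.287 = 14.3 mA, and I_E = (β+1)I_B = 14.6 mA.
V_CE = V_CC − I_C·R_C − I_E·R_E = 13 − 14.3×0.68 − 14.6×0.12 = 1.5 V.
V_CE = 1.5 V > 0.2 V confirms active-region operation.

I_C ≈ 14 mA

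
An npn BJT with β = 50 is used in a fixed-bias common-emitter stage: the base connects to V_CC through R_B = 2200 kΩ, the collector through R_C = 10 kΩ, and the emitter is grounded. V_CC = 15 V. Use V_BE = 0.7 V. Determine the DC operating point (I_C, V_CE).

Base loop: V_CC = I_B·R_B + V_BE, so I_B = (15 − 0.7)/2200 kΩ = 0.0065 mA.
In the active region I_C = β·I_B = 50 × 0.0065 = 0.325 mA.
Collector loop: V_CE = V_CC − I_C·R_C = 15 − 0.325×10 = 11.8 V.
Since V_CE = 11.8 V > V_CE(sat) ≈ 0.2 V, the transistor is in the active region as assumed.

I_C ≈ 0.33 mA, V_CE ≈ 12 V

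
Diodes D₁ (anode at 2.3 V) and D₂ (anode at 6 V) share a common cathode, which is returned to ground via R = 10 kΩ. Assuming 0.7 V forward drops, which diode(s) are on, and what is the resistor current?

Assume both conduct. Then node N would need to be at both 2.3−0.7 = 1.6 V and 6−0.7 = 5.3 V, which is impossible.
Assume only D₂ conducts: V_N = 6 − 0.7 = 5.3 V, so I_R = 5.3/10 = 0.53 mA.
Check D₁: its anode-to-cathode voltage is 2.3 − 5.3 = -3 V < 0.7 V, so it is off. The assumption is consistent.

Only D₂ conducts; I_R ≈ 0.53 mA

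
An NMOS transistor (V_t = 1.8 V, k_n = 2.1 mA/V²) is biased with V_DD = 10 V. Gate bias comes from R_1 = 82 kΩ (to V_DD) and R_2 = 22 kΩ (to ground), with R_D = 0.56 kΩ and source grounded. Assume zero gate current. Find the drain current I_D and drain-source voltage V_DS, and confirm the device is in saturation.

I_D ≈ 0.1 mA, V_DS ≈ 9.9 V

V_G = V_DD·R_2/(R_1+R_2) = 10×22/104 = 2.12 V. With the source grounded, V_GS = V_G = 2.12 V.
Assume saturation: I_D = (k_n/2)(V_GS − V_t)² = (2.1/2)×(2.12 − 1.8)² = 1.05×0.315² = 0.104 mA.
V_DS = V_DD − I_D·R_D = 10 − 0.104×0.56 = 9.94 V.
Saturation requires V_DS ≥ V_GS − V_t = 0.315 V; 9.94 ≥ 0.315 ✓.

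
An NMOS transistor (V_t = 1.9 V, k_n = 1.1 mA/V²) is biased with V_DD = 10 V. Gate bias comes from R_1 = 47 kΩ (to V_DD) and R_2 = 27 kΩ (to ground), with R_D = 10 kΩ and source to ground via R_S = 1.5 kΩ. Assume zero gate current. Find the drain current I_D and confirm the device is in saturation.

I_D ≈ 0.52 mA

V_G = V_DD·R_2/(R_1+R_2) = 10×27/74 = 3.65 V.
Assume saturation: I_D = (k_n/2)(V_GS − V_t)² with V_GS = V_G − I_D·R_S = 3.65 − 1.5·I_D.
Substituting gives 1.24·I_D² − 3.89·I_D + 1.68 = 0, with roots I_D = 0.518 or 2.62 mA.
The root I_D = 2.62 mA gives V_GS = -0.283 V ≤ V_t, so take I_D = 0.518 mA.
Then V_GS = 2.87 V and V_DS = V_DD − I_D(R_D+R_S) = 10 − 0.518×11.5 = 4.04 V.
Saturation requires V_DS ≥ V_GS − V_t = 0.971 V; 4.04 ≥ 0.971 ✓.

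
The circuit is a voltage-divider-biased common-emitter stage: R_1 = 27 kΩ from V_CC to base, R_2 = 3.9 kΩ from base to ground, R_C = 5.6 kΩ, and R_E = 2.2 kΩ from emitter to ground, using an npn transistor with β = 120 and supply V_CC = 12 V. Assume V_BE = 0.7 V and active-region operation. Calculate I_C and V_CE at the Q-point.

Thevenize the base divider: V_Th = V_CC·R_2/(R_1+R_2) = 12×3.9/30.9 = 1.51 V, R_Th = R_1‖R_2 = 3.41 kΩ.
Base-emitter loop: V_Th = I_B·R_Th + V_BE + (β+1)I_B·R_E, so I_B = (1.51 − 0.7) / (3.41 + 121×2.2) = 0.00302 mA.
I_C = β·I_B = 120×0.00302 = 0.363 mA, and I_E = (β+1)I_B = 0.366 mA.
V_CE = V_CC − I_C·R_C − I_E·R_E = 12 − 0.363×5.6 − 0.366×2.2 = 9.17 V.
V_CE = 9.17 V > 0.2 V confirms active-region operation.

I_C ≈ 0.36 mA, V_CE ≈ 9.2 V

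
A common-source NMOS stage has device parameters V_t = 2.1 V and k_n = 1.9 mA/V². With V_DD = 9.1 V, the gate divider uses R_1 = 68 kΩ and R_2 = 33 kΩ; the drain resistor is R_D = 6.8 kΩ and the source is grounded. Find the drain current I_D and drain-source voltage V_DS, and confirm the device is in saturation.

V_G = V_DD·R_2/(R_1+R_2) = 9.1×33/101 = 2.97 V. With the source grounded, V_GS = V_G = 2.97 V.
Assume saturation: I_D = (k_n/2)(V_GS − V_t)² = (1.9/2)×(2.97 − 2.1)² = 0.95×0.873² = 0.724 mA.
V_DS = V_DD − I_D·R_D = 9.1 − 0.724×6.8 = 4.17 V.
Saturation requires V_DS ≥ V_GS − V_t = 0.873 V; 4.17 ≥ 0.873 ✓.

I_D ≈ 0.72 mA, V_DS ≈ 4.2 V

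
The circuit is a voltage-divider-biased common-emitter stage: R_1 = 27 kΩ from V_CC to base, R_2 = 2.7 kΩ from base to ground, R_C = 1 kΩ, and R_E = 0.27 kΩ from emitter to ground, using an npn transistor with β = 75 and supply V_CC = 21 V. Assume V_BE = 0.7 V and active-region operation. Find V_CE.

Thevenize the base divider: V_Th = V_CC·R_2/(R_1+R_2) = 21×2.7/29.7 = 1.91 V, R_Th = R_1‖R_2 = 2.45 kΩ.
Base-emitter loop: V_Th = I_B·R_Th + V_BE + (β+1)I_B·R_E, so I_B = (1.91 − 0.7) / (2.45 + 76×0.27) = 0.0526 mA.
I_C = β·I_B = 75×0.0526 = 3.95 mA, and I_E = (β+1)I_B = 4 mA.
V_CE = V_CC − I_C·R_C − I_E·R_E = 21 − 3.95×1 − 4×0.27 = 16 V.
V_CE = 16 V > 0.2 V confirms active-region operation.

V_CE ≈ 16 V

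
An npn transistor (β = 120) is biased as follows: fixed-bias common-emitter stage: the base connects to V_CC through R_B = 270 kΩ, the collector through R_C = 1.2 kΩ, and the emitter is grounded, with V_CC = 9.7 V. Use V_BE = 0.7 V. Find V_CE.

V_CE ≈ 4.9 V

Base loop: V_CC = I_B·R_B + V_BE, so I_B = (9.7 − 0.7)/270 kΩ = 0.0333 mA.
In the active region I_C = β·I_B = 120 × 0.0333 = 4 mA.
Collector loop: V_CE = V_CC − I_C·R_C = 9.7 − 4×1.2 = 4.9 V.
Since V_CE = 4.9 V > V_CE(sat) ≈ 0.2 V, the transistor is in the active region as assumed.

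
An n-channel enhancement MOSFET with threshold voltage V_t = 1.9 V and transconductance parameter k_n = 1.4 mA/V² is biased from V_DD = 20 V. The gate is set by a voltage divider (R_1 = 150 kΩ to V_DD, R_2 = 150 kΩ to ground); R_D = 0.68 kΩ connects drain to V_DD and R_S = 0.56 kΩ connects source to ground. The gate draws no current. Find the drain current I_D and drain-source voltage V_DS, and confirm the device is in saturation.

I_D ≈ 8.3 mA, V_DS ≈ 9.7 V

V_G = V_DD·R_2/(R_1+R_2) = 20×150/300 = 10 V.
Assume saturation: I_D = (k_n/2)(V_GS − V_t)² with V_GS = V_G − I_D·R_S = 10 − 0.56·I_D.
Substituting gives 0.22·I_D² − 7.35·I_D + 45.9 = 0, with roots I_D = 8.31 or 25.2 mA.
The root I_D = 25.2 mA gives V_GS = -4.1 V ≤ V_t, so take I_D = 8.31 mA.
Then V_GS = 5.35 V and V_DS = V_DD − I_D(R_D+R_S) = 20 − 8.31×1.24 = 9.69 V.
Saturation requires V_DS ≥ V_GS − V_t = 3.45 V; 9.69 ≥ 3.45 ✓.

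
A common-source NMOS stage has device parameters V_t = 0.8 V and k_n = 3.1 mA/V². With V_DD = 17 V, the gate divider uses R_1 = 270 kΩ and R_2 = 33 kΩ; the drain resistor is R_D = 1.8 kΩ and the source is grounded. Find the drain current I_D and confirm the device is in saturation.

I_D ≈ 1.7 mA

V_G = V_DD·R_2/(R_1+R_2) = 17×33/303 = 1.85 V. With the source grounded, V_GS = V_G = 1.85 V.
Assume saturation: I_D = (k_n/2)(V_GS − V_t)² = (3.1/2)×(1.85 − 0.8)² = 1.55×1.05² = 1.71 mA.
V_DS = V_DD − I_D·R_D = 17 − 1.71×1.8 = 13.9 V.
Saturation requires V_DS ≥ V_GS − V_t = 1.05 V; 13.9 ≥ 1.05 ✓.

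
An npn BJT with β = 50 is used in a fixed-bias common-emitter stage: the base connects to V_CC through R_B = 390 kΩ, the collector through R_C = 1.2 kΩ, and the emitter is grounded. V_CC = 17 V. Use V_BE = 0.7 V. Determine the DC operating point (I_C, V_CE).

I_C ≈ 2.1 mA, V_CE ≈ 14 V

Base loop: V_CC = I_B·R_B + V_BE, so I_B = (17 − 0.7)/390 kΩ = 0.0418 mA.
In the active region I_C = β·I_B = 50 × 0.0418 = 2.09 mA.
Collector loop: V_CE = V_CC − I_C·R_C = 17 − 2.09×1.2 = 14.5 V.
Since V_CE = 14.5 V > V_CE(sat) ≈ 0.2 V, the transistor is in the active region as assumed.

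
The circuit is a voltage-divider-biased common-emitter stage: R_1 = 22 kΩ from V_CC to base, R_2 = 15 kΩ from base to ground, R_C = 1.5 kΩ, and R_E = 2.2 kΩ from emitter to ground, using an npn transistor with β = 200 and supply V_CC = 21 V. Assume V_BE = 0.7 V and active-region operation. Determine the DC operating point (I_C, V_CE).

I_C ≈ 3.5 mA, V_CE ≈ 8.1 V

Thevenize the base divider: V_Th = V_CC·R_2/(R_1+R_2) = 21×15/37 = 8.51 V, R_Th = R_1‖R_2 = 8.92 kΩ.
Base-emitter loop: V_Th = I_B·R_Th + V_BE + (β+1)I_B·R_E, so I_B = (8.51 − 0.7) / (8.92 + 201×2.2) = 0.0173 mA.
I_C = β·I_B = 200×0.0173 = 3.46 mA, and I_E = (β+1)I_B = 3.48 mA.
V_CE = V_CC − I_C·R_C − I_E·R_E = 21 − 3.46×1.5 − 3.48×2.2 = 8.14 V.
V_CE = 8.14 V > 0.2 V confirms active-region operation.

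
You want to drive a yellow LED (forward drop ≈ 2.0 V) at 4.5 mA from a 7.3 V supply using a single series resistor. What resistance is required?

The resistor drops V_S − V_D = 7.3 − 2.0 = 5.3 V at 4.5 mA.
R = 5.3 V / 4.5 mA = 1.18 kΩ.

R ≈ 1.2 kΩ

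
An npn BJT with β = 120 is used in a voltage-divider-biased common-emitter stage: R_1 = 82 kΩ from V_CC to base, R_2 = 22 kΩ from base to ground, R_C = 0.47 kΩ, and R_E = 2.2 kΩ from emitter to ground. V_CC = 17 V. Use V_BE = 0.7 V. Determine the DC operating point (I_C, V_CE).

Thevenize the base divider: V_Th = V_CC·R_2/(R_1+R_2) = 17×22/104 = 3.6 V, R_Th = R_1‖R_2 = 17.3 kΩ.
Base-emitter loop: V_Th = I_B·R_Th + V_BE + (β+1)I_B·R_E, so I_B = (3.6 − 0.7) / (17.3 + 121×2.2) = 0.0102 mA.
I_C = β·I_B = 120×0.0102 = 1.23 mA, and I_E = (β+1)I_B = 1.24 mA.
V_CE = V_CC − I_C·R_C − I_E·R_E = 17 − 1.23×0.47 − 1.24×2.2 = 13.7 V.
V_CE = 13.7 V > 0.2 V confirms active-region operation.

I_C ≈ 1.2 mA, V_CE ≈ 14 V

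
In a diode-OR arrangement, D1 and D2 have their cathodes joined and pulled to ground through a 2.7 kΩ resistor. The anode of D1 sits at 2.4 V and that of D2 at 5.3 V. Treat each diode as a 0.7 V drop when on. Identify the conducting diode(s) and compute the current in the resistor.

Assume both conduct. Then node N would need to be at both 2.4−0.7 = 1.7 V and 5.3−0.7 = 4.6 V, which is impossible.
Assume only D2 conducts: V_N = 5.3 − 0.7 = 4.6 V, so I_R = 4.6/2.7 = 1.7 mA.
Check D1: its anode-to-cathode voltage is 2.4 − 4.6 = -2.2 V < 0.7 V, so it is off. The assumption is consistent.

Only D2 conducts; I_R ≈ 1.7 mA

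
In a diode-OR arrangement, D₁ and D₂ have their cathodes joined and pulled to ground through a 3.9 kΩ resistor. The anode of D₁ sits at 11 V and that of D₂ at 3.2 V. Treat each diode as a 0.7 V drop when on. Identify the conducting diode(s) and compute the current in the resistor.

Only D₁ conducts; I_R ≈ 2.6 mA

Assume both conduct. Then node N would need to be at both 11−0.7 = 10.3 V and 3.2−0.7 = 2.5 V, which is impossible.
Assume only D₁ conducts: V_N = 11 − 0.7 = 10.3 V, so I_R = 10.3/3.9 = 2.64 mA.
Check D₂: its anode-to-cathode voltage is 3.2 − 10.3 = -7.1 V < 0.7 V, so it is off. The assumption is consistent.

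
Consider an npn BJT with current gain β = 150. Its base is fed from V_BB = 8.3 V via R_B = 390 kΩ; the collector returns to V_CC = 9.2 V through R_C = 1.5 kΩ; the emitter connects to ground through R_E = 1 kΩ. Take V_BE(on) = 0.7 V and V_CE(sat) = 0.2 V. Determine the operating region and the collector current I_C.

active; I_C ≈ 2.1 mA

Assume active. Base-emitter loop: I_B = (V_BB − V_BE)/(R_B + (β+1)R_E) = (8.3 − 0.7)/(390 + 151×1) = 0.014 mA.
I_C = β·I_B = 150×0.014 = 2.11 mA.
V_CE = V_CC − I_C·R_C − I_E·R_E = 9.2 − 2.11×1.5 − 2.12×1 = 3.92 V > V_CE(sat), so the active-region assumption holds.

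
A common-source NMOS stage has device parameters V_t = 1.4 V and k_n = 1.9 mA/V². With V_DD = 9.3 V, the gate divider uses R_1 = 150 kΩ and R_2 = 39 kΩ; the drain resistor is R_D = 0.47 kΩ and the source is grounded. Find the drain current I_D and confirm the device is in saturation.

I_D ≈ 0.26 mA

V_G = V_DD·R_2/(R_1+R_2) = 9.3×39/189 = 1.92 V. With the source grounded, V_GS = V_G = 1.92 V.
Assume saturation: I_D = (k_n/2)(V_GS − V_t)² = (1.9/2)×(1.92 − 1.4)² = 0.95×0.519² = 0.256 mA.
V_DS = V_DD − I_D·R_D = 9.3 − 0.256×0.47 = 9.18 V.
Saturation requires V_DS ≥ V_GS − V_t = 0.519 V; 9.18 ≥ 0.519 ✓.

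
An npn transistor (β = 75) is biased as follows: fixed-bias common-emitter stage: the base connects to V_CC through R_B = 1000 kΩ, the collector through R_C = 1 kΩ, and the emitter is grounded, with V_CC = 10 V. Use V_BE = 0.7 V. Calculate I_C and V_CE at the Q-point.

Base loop: V_CC = I_B·R_B + V_BE, so I_B = (10 − 0.7)/1000 kΩ = 0.0093 mA.
In the active region I_C = β·I_B = 75 × 0.0093 = 0.698 mA.
Collector loop: V_CE = V_CC − I_C·R_C = 10 − 0.698×1 = 9.3 V.
Since V_CE = 9.3 V > V_CE(sat) ≈ 0.2 V, the transistor is in the active region as assumed.

I_C ≈ 0.7 mA, V_CE ≈ 9.3 V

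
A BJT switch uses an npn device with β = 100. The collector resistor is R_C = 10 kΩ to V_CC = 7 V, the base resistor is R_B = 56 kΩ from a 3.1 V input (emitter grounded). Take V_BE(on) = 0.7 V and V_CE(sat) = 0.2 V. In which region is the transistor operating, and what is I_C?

saturation; I_C ≈ 0.68 mA

Assume active: I_B = (3.1 − 0.7)/56 = 0.0429 mA, giving I_C = β·I_B = 4.29 mA.
But then V_CE = 7 − 4.29×10 = -35.9 V < V_CE(sat) = 0.2 V — impossible in the active region.
So the transistor is saturated. With V_CE = 0.2 V, I_C = (V_CC − 0.2)/R_C = 6.8/10 = 0.68 mA.
Check: β·I_B = 4.29 mA > I_C = 0.68 mA, confirming saturation.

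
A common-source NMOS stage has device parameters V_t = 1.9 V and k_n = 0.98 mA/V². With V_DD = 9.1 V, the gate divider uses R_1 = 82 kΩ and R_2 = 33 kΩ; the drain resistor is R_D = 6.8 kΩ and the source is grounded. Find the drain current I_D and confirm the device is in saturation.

V_G = V_DD·R_2/(R_1+R_2) = 9.1×33/115 = 2.61 V. With the source grounded, V_GS = V_G = 2.61 V.
Assume saturation: I_D = (k_n/2)(V_GS − V_t)² = (0.98/2)×(2.61 − 1.9)² = 0.49×0.711² = 0.248 mA.
V_DS = V_DD − I_D·R_D = 9.1 − 0.248×6.8 = 7.41 V.
Saturation requires V_DS ≥ V_GS − V_t = 0.711 V; 7.41 ≥ 0.711 ✓.

I_D ≈ 0.25 mA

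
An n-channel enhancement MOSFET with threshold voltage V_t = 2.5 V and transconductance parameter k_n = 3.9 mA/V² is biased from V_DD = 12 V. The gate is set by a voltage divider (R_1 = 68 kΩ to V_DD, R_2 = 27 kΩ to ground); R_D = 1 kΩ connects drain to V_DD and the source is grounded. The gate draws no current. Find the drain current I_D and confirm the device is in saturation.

I_D ≈ 1.6 mA

V_G = V_DD·R_2/(R_1+R_2) = 12×27/95 = 3.41 V. With the source grounded, V_GS = V_G = 3.41 V.
Assume saturation: I_D = (k_n/2)(V_GS − V_t)² = (3.9/2)×(3.41 − 2.5)² = 1.95×0.911² = 1.62 mA.
V_DS = V_DD − I_D·R_D = 12 − 1.62×1 = 10.4 V.
Saturation requires V_DS ≥ V_GS − V_t = 0.911 V; 10.4 ≥ 0.911 ✓.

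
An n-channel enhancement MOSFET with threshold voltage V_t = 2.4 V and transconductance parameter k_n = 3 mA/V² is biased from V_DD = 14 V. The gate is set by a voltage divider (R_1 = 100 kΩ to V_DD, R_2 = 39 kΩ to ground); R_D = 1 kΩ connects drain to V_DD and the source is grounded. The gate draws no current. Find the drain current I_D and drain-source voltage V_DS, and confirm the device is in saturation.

I_D ≈ 3.5 mA, V_DS ≈ 10 V

V_G = V_DD·R_2/(R_1+R_2) = 14×39/139 = 3.93 V. With the source grounded, V_GS = V_G = 3.93 V.
Assume saturation: I_D = (k_n/2)(V_GS − V_t)² = (3/2)×(3.93 − 2.4)² = 1.5×1.53² = 3.5 mA.
V_DS = V_DD − I_D·R_D = 14 − 3.5×1 = 10.5 V.
Saturation requires V_DS ≥ V_GS − V_t = 1.53 V; 10.5 ≥ 1.53 ✓.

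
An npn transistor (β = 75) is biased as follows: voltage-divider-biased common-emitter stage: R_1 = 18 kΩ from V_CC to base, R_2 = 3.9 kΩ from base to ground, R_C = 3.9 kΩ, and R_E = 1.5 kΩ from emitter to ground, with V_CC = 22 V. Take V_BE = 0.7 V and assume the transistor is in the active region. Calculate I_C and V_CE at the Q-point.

I_C ≈ 2.1 mA, V_CE ≈ 11 V

Thevenize the base divider: V_Th = V_CC·R_2/(R_1+R_2) = 22×3.9/21.9 = 3.92 V, R_Th = R_1‖R_2 = 3.21 kΩ.
Base-emitter loop: V_Th = I_B·R_Th + V_BE + (β+1)I_B·R_E, so I_B = (3.92 − 0.7) / (3.21 + 76×1.5) = 0.0275 mA.
I_C = β·I_B = 75×0.0275 = 2.06 mA, and I_E = (β+1)I_B = 2.09 mA.
V_CE = V_CC − I_C·R_C − I_E·R_E = 22 − 2.06×3.9 − 2.09×1.5 = 10.8 V.
V_CE = 10.8 V > 0.2 V confirms active-region operation.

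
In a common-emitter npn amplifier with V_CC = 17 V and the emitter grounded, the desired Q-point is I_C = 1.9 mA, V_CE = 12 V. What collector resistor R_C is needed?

R_C ≈ 2.6 kΩ

Collector loop: V_CC = I_C·R_C + V_CE.
R_C = (V_CC − V_CE)/I_C = (17 − 12)/1.9 = 2.63 kΩ.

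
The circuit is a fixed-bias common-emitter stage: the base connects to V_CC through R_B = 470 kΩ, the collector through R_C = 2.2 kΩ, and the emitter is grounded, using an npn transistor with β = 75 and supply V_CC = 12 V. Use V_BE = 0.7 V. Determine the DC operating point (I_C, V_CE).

I_C ≈ 1.8 mA, V_CE ≈ 8 V

Base loop: V_CC = I_B·R_B + V_BE, so I_B = (12 − 0.7)/470 kΩ = 0.024 mA.
In the active region I_C = β·I_B = 75 × 0.024 = 1.8 mA.
Collector loop: V_CE = V_CC − I_C·R_C = 12 − 1.8×2.2 = 8.03 V.
Since V_CE = 8.03 V > V_CE(sat) ≈ 0.2 V, the transistor is in the active region as assumed.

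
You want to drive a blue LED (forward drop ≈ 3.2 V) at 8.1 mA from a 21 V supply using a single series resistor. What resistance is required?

The resistor drops V_S − V_D = 21 − 3.2 = 17.8 V at 8.1 mA.
R = 17.8 V / 8.1 mA = 2.2 kΩ.

R ≈ 2.2 kΩ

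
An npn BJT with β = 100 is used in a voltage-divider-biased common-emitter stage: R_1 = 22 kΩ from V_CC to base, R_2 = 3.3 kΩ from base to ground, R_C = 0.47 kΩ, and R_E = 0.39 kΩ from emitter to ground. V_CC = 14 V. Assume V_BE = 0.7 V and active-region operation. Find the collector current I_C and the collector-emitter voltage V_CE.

Thevenize the base divider: V_Th = V_CC·R_2/(R_1+R_2) = 14×3.3/25.3 = 1.83 V, R_Th = R_1‖R_2 = 2.87 kΩ.
Base-emitter loop: V_Th = I_B·R_Th + V_BE + (β+1)I_B·R_E, so I_B = (1.83 − 0.7) / (2.87 + 101×0.39) = 0.0266 mA.
I_C = β·I_B = 100×0.0266 = 2.66 mA, and I_E = (β+1)I_B = 2.69 mA.
V_CE = V_CC − I_C·R_C − I_E·R_E = 14 − 2.66×0.47 − 2.69×0.39 = 11.7 V.
V_CE = 11.7 V > 0.2 V confirms active-region operation.

I_C ≈ 2.7 mA, V_CE ≈ 12 V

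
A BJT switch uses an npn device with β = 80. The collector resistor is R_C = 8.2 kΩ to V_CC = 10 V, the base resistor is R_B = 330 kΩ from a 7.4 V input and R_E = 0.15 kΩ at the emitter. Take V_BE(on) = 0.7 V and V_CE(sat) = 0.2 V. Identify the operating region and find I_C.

Assume active: I_B = (7.4 − 0.7)/(330 + 81×0.15) = 0.0196 mA, I_C = β·I_B = 1.57 mA.
Then V_CE = 10 − 1.57×8.2 − 1.59×0.15 = -3.08 V < 0.2 V — the active assumption fails.
Re-solve with V_CE = 0.2 V. KCL at the emitter: V_E/R_E = (V_BB−0.7−V_E)/R_B + (V_CC−0.2−V_E)/R_C, giving V_E = 0.179 V.
I_C = (V_CC − 0.2 − V_E)/R_C = (9.8 − 0.179)/8.2 = 1.17 mA.
Check: I_B = (6.7 − 0.179)/330 = 0.0198 mA, and β·I_B = 1.58 mA > I_C, confirming saturation.

saturation; I_C ≈ 1.2 mA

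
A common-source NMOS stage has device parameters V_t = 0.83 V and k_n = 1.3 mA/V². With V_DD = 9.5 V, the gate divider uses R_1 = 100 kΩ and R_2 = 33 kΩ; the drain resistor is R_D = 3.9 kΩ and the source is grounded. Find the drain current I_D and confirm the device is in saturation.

V_G = V_DD·R_2/(R_1+R_2) = 9.5×33/133 = 2.36 V. With the source grounded, V_GS = V_G = 2.36 V.
Assume saturation: I_D = (k_n/2)(V_GS − V_t)² = (1.3/2)×(2.36 − 0.83)² = 0.65×1.53² = 1.52 mA.
V_DS = V_DD − I_D·R_D = 9.5 − 1.52×3.9 = 3.59 V.
Saturation requires V_DS ≥ V_GS − V_t = 1.53 V; 3.59 ≥ 1.53 ✓.

I_D ≈ 1.5 mA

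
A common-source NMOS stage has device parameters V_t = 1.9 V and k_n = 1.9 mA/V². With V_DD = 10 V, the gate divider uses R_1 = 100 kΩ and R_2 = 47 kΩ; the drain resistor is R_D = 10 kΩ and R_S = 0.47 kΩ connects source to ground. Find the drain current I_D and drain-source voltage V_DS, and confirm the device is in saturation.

V_G = V_DD·R_2/(R_1+R_2) = 10×47/147 = 3.2 V.
Assume saturation: I_D = (k_n/2)(V_GS − V_t)² with V_GS = V_G − I_D·R_S = 3.2 − 0.47·I_D.
Substituting gives 0.21·I_D² − 2.16·I_D + 1.6 = 0, with roots I_D = 0.803 or 9.48 mA.
The root I_D = 9.48 mA gives V_GS = -1.26 V ≤ V_t, so take I_D = 0.803 mA.
Then V_GS = 2.82 V and V_DS = V_DD − I_D(R_D+R_S) = 10 − 0.803×10.5 = 1.59 V.
Saturation requires V_DS ≥ V_GS − V_t = 0.92 V; 1.59 ≥ 0.92 ✓.

I_D ≈ 0.8 mA, V_DS ≈ 1.6 V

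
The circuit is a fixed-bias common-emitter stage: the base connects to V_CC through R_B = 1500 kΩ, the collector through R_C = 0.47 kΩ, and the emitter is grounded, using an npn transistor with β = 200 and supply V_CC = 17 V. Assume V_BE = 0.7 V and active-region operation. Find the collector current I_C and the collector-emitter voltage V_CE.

Base loop: V_CC = I_B·R_B + V_BE, so I_B = (17 − 0.7)/1500 kΩ = 0.0109 mA.
In the active region I_C = β·I_B = 200 × 0.0109 = 2.17 mA.
Collector loop: V_CE = V_CC − I_C·R_C = 17 − 2.17×0.47 = 16 V.
Since V_CE = 16 V > V_CE(sat) ≈ 0.2 V, the transistor is in the active region as assumed.

I_C ≈ 2.2 mA, V_CE ≈ 16 V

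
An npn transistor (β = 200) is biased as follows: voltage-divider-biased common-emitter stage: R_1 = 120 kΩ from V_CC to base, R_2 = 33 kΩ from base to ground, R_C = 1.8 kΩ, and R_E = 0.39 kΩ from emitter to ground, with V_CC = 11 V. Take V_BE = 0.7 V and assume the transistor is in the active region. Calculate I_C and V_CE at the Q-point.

Thevenize the base divider: V_Th = V_CC·R_2/(R_1+R_2) = 11×33/153 = 2.37 V, R_Th = R_1‖R_2 = 25.9 kΩ.
Base-emitter loop: V_Th = I_B·R_Th + V_BE + (β+1)I_B·R_E, so I_B = (2.37 − 0.7) / (25.9 + 201×0.39) = 0.016 mA.
I_C = β·I_B = 200×0.016 = 3.21 mA, and I_E = (β+1)I_B = 3.22 mA.
V_CE = V_CC − I_C·R_C − I_E·R_E = 11 − 3.21×1.8 − 3.22×0.39 = 3.97 V.
V_CE = 3.97 V > 0.2 V confirms active-region operation.

I_C ≈ 3.2 mA, V_CE ≈ 4 V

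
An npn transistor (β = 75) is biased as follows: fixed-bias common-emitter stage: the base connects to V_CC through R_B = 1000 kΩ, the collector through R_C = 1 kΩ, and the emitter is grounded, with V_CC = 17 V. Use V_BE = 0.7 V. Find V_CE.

Base loop: V_CC = I_B·R_B + V_BE, so I_B = (17 − 0.7)/1000 kΩ = 0.0163 mA.
In the active region I_C = β·I_B = 75 × 0.0163 = 1.22 mA.
Collector loop: V_CE = V_CC − I_C·R_C = 17 − 1.22×1 = 15.8 V.
Since V_CE = 15.8 V > V_CE(sat) ≈ 0.2 V, the transistor is in the active region as assumed.

V_CE ≈ 16 V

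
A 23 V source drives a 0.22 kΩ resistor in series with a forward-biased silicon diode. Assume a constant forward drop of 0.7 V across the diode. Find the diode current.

I ≈ 100 mA

KVL around the loop: 23 = V_D + I·R = 0.7 + I × 0.22 kΩ.
So I = (23 − 0.7) / 0.22 kΩ = 22.3 / 0.22 = 101 mA.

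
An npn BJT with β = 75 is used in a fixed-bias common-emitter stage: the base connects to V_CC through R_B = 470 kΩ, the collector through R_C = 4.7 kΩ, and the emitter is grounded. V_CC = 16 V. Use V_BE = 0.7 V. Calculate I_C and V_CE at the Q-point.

Base loop: V_CC = I_B·R_B + V_BE, so I_B = (16 − 0.7)/470 kΩ = 0.0326 mA.
In the active region I_C = β·I_B = 75 × 0.0326 = 2.44 mA.
Collector loop: V_CE = V_CC − I_C·R_C = 16 − 2.44×4.7 = 4.52 V.
Since V_CE = 4.52 V > V_CE(sat) ≈ 0.2 V, the transistor is in the active region as assumed.

I_C ≈ 2.4 mA, V_CE ≈ 4.5 V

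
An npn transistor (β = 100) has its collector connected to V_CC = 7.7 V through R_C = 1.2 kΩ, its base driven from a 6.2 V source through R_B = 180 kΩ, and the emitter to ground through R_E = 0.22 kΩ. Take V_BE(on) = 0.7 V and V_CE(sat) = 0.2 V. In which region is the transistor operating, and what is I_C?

Assume active. Base-emitter loop: I_B = (V_BB − V_BE)/(R_B + (β+1)R_E) = (6.2 − 0.7)/(180 + 101×0.22) = 0.0272 mA.
I_C = β·I_B = 100×0.0272 = 2.72 mA.
V_CE = V_CC − I_C·R_C − I_E·R_E = 7.7 − 2.72×1.2 − 2.75×0.22 = 3.83 V > V_CE(sat), so the active-region assumption holds.

active; I_C ≈ 2.7 mA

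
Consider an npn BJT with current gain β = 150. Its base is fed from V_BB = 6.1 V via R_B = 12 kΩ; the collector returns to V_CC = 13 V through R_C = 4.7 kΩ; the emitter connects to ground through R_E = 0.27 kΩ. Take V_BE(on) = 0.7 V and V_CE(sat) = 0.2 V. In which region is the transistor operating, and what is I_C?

saturation; I_C ≈ 2.6 mA

Assume active: I_B = (6.1 − 0.7)/(12 + 151×0.27) = 0.102 mA, I_C = β·I_B = 15.3 mA.
Then V_CE = 13 − 15.3×4.7 − 15.5×0.27 = -63.3 V < 0.2 V — the active assumption fails.
Re-solve with V_CE = 0.2 V. KCL at the emitter: V_E/R_E = (V_BB−0.7−V_E)/R_B + (V_CC−0.2−V_E)/R_C, giving V_E = 0.793 V.
I_C = (V_CC − 0.2 − V_E)/R_C = (12.8 − 0.793)/4.7 = 2.55 mA.
Check: I_B = (5.4 − 0.793)/12 = 0.384 mA, and β·I_B = 57.6 mA > I_C, confirming saturation.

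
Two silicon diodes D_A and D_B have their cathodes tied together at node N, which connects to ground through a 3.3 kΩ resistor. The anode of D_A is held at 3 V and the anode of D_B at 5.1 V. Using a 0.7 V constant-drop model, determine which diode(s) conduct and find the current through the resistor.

Only D_B conducts; I_R ≈ 1.3 mA

Assume both conduct. Then node N would need to be at both 3−0.7 = 2.3 V and 5.1−0.7 = 4.4 V, which is impossible.
Assume only D_B conducts: V_N = 5.1 − 0.7 = 4.4 V, so I_R = 4.4/3.3 = 1.33 mA.
Check D_A: its anode-to-cathode voltage is 3 − 4.4 = -1.4 V < 0.7 V, so it is off. The assumption is consistent.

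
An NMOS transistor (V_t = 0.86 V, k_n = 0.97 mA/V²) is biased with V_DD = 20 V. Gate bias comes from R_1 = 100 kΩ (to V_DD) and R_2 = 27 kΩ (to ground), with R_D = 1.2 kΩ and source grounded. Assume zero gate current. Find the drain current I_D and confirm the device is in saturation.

I_D ≈ 5.6 mA

V_G = V_DD·R_2/(R_1+R_2) = 20×27/127 = 4.25 V. With the source grounded, V_GS = V_G = 4.25 V.
Assume saturation: I_D = (k_n/2)(V_GS − V_t)² = (0.97/2)×(4.25 − 0.86)² = 0.485×3.39² = 5.58 mA.
V_DS = V_DD − I_D·R_D = 20 − 5.58×1.2 = 13.3 V.
Saturation requires V_DS ≥ V_GS − V_t = 3.39 V; 13.3 ≥ 3.39 ✓.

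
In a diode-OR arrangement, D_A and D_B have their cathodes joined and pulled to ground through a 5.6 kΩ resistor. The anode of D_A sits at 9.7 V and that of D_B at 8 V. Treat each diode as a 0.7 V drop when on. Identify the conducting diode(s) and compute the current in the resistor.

Assume both conduct. Then node N would need to be at both 9.7−0.7 = 9 V and 8−0.7 = 7.3 V, which is impossible.
Assume only D_A conducts: V_N = 9.7 − 0.7 = 9 V, so I_R = 9/5.6 = 1.61 mA.
Check D_B: its anode-to-cathode voltage is 8 − 9 = -1 V < 0.7 V, so it is off. The assumption is consistent.

Only D_A conducts; I_R ≈ 1.6 mA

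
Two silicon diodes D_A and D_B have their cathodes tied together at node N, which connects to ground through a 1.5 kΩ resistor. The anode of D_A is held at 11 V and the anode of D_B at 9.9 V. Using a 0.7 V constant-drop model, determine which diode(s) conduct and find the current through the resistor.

Assume both conduct. Then node N would need to be at both 11−0.7 = 10.3 V and 9.9−0.7 = 9.2 V, which is impossible.
Assume only D_A conducts: V_N = 11 − 0.7 = 10.3 V, so I_R = 10.3/1.5 = 6.87 mA.
Check D_B: its anode-to-cathode voltage is 9.9 − 10.3 = -0.4 V < 0.7 V, so it is off. The assumption is consistent.

Only D_A conducts; I_R ≈ 6.9 mA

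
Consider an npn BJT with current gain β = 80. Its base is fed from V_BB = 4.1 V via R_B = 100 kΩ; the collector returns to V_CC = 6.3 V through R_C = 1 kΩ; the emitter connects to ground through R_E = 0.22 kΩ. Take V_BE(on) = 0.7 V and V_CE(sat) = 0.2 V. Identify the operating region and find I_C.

Assume active. Base-emitter loop: I_B = (V_BB − V_BE)/(R_B + (β+1)R_E) = (4.1 − 0.7)/(100 + 81×0.22) = 0.0289 mA.
I_C = β·I_B = 80×0.0289 = 2.31 mA.
V_CE = V_CC − I_C·R_C − I_E·R_E = 6.3 − 2.31×1 − 2.34×0.22 = 3.48 V > V_CE(sat), so the active-region assumption holds.

active; I_C ≈ 2.3 mA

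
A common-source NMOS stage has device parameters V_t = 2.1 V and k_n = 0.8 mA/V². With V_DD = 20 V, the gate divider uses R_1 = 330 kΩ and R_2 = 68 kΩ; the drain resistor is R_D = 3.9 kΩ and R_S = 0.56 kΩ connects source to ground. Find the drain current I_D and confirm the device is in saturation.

I_D ≈ 0.45 mA

V_G = V_DD·R_2/(R_1+R_2) = 20×68/398 = 3.42 V.
Assume saturation: I_D = (k_n/2)(V_GS − V_t)² with V_GS = V_G − I_D·R_S = 3.42 − 0.56·I_D.
Substituting gives 0.125·I_D² − 1.59·I_D + 0.694 = 0, with roots I_D = 0.453 or 12.2 mA.
The root I_D = 12.2 mA gives V_GS = -3.43 V ≤ V_t, so take I_D = 0.453 mA.
Then V_GS = 3.16 V and V_DS = V_DD − I_D(R_D+R_S) = 20 − 0.453×4.46 = 18 V.
Saturation requires V_DS ≥ V_GS − V_t = 1.06 V; 18 ≥ 1.06 ✓.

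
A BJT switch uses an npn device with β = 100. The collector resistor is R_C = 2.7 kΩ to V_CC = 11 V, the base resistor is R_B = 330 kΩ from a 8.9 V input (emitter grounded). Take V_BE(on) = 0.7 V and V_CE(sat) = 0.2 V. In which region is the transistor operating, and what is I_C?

Assume active. Base-emitter loop: I_B = (V_BB − V_BE)/R_B = (8.9 − 0.7)/330 = 0.0248 mA.
I_C = β·I_B = 100×0.0248 = 2.48 mA.
V_CE = V_CC − I_C·R_C = 11 − 2.48×2.7 = 4.29 V > V_CE(sat), so the active-region assumption holds.

active; I_C ≈ 2.5 mA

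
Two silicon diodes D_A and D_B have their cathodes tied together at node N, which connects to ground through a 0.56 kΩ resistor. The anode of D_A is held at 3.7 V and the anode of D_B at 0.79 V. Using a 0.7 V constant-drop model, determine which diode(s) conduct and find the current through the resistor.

Assume both conduct. Then node N would need to be at both 3.7−0.7 = 3 V and 0.79−0.7 = 0.09 V, which is impossible.
Assume only D_A conducts: V_N = 3.7 − 0.7 = 3 V, so I_R = 3/0.56 = 5.36 mA.
Check D_B: its anode-to-cathode voltage is 0.79 − 3 = -2.21 V < 0.7 V, so it is off. The assumption is consistent.

Only D_A conducts; I_R ≈ 5.4 mA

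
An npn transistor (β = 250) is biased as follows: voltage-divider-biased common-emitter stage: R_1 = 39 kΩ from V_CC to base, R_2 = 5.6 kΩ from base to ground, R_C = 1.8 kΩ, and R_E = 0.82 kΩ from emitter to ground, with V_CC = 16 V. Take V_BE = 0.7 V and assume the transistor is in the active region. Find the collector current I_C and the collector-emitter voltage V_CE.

I_C ≈ 1.6 mA, V_CE ≈ 12 V

Thevenize the base divider: V_Th = V_CC·R_2/(R_1+R_2) = 16×5.6/44.6 = 2.01 V, R_Th = R_1‖R_2 = 4.9 kΩ.
Base-emitter loop: V_Th = I_B·R_Th + V_BE + (β+1)I_B·R_E, so I_B = (2.01 − 0.7) / (4.9 + 251×0.82) = 0.00621 mA.
I_C = β·I_B = 250×0.00621 = 1.55 mA, and I_E = (β+1)I_B = 1.56 mA.
V_CE = V_CC − I_C·R_C − I_E·R_E = 16 − 1.55×1.8 − 1.56×0.82 = 11.9 V.
V_CE = 11.9 V > 0.2 V confirms active-region operation.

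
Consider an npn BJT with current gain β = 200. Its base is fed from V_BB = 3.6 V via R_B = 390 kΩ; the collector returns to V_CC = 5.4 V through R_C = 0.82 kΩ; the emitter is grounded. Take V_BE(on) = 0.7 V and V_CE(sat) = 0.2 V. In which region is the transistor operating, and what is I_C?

Assume active. Base-emitter loop: I_B = (V_BB − V_BE)/R_B = (3.6 − 0.7)/390 = 0.00744 mA.
I_C = β·I_B = 200×0.00744 = 1.49 mA.
V_CE = V_CC − I_C·R_C = 5.4 − 1.49×0.82 = 4.18 V > V_CE(sat), so the active-region assumption holds.

active; I_C ≈ 1.5 mA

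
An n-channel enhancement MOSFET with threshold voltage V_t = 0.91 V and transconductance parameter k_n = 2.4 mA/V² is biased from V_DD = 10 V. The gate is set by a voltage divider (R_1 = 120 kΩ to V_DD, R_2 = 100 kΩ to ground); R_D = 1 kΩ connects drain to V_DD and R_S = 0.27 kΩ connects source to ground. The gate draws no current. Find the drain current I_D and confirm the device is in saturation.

V_G = V_DD·R_2/(R_1+R_2) = 10×100/220 = 4.55 V.
Assume saturation: I_D = (k_n/2)(V_GS − V_t)² with V_GS = V_G − I_D·R_S = 4.55 − 0.27·I_D.
Substituting gives 0.0875·I_D² − 3.36·I_D + 15.9 = 0, with roots I_D = 5.52 or 32.8 mA.
The root I_D = 32.8 mA gives V_GS = -4.32 V ≤ V_t, so take I_D = 5.52 mA.
Then V_GS = 3.05 V and V_DS = V_DD − I_D(R_D+R_S) = 10 − 5.52×1.27 = 2.99 V.
Saturation requires V_DS ≥ V_GS − V_t = 2.14 V; 2.99 ≥ 2.14 ✓.

I_D ≈ 5.5 mA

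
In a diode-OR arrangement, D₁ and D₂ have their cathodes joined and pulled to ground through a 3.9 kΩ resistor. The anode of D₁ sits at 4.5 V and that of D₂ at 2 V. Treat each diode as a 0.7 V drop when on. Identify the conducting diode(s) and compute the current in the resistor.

Only D₁ conducts; I_R ≈ 0.97 mA

Assume both conduct. Then node N would need to be at both 4.5−0.7 = 3.8 V and 2−0.7 = 1.3 V, which is impossible.
Assume only D₁ conducts: V_N = 4.5 − 0.7 = 3.8 V, so I_R = 3.8/3.9 = 0.974 mA.
Check D₂: its anode-to-cathode voltage is 2 − 3.8 = -1.8 V < 0.7 V, so it is off. The assumption is consistent.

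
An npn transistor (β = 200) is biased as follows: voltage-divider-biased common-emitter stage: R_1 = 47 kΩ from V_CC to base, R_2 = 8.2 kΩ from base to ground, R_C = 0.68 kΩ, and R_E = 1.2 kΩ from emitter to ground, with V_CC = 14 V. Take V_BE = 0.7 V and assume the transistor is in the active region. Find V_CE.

Thevenize the base divider: V_Th = V_CC·R_2/(R_1+R_2) = 14×8.2/55.2 = 2.08 V, R_Th = R_1‖R_2 = 6.98 kΩ.
Base-emitter loop: V_Th = I_B·R_Th + V_BE + (β+1)I_B·R_E, so I_B = (2.08 − 0.7) / (6.98 + 201×1.2) = 0.00556 mA.
I_C = β·I_B = 200×0.00556 = 1.11 mA, and I_E = (β+1)I_B = 1.12 mA.
V_CE = V_CC − I_C·R_C − I_E·R_E = 14 − 1.11×0.68 − 1.12×1.2 = 11.9 V.
V_CE = 11.9 V > 0.2 V confirms active-region operation.

V_CE ≈ 12 V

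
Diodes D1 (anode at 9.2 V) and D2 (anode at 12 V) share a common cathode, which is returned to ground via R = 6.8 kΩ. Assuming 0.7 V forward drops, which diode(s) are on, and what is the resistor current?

Only D2 conducts; I_R ≈ 1.7 mA

Assume both conduct. Then node N would need to be at both 9.2−0.7 = 8.5 V and 12−0.7 = 11.3 V, which is impossible.
Assume only D2 conducts: V_N = 12 − 0.7 = 11.3 V, so I_R = 11.3/6.8 = 1.66 mA.
Check D1: its anode-to-cathode voltage is 9.2 − 11.3 = -2.1 V < 0.7 V, so it is off. The assumption is consistent.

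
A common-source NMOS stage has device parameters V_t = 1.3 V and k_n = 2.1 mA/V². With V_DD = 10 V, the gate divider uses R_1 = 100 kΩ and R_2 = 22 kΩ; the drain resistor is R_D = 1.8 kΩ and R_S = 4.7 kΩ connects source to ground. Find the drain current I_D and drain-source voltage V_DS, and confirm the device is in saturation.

I_D ≈ 0.057 mA, V_DS ≈ 9.6 V

V_G = V_DD·R_2/(R_1+R_2) = 10×22/122 = 1.8 V.
Assume saturation: I_D = (k_n/2)(V_GS − V_t)² with V_GS = V_G − I_D·R_S = 1.8 − 4.7·I_D.
Substituting gives 23.2·I_D² − 5.97·I_D + 0.266 = 0, with roots I_D = 0.0574 or 0.2 mA.
The root I_D = 0.2 mA gives V_GS = 0.864 V ≤ V_t, so take I_D = 0.0574 mA.
Then V_GS = 1.53 V and V_DS = V_DD − I_D(R_D+R_S) = 10 − 0.0574×6.5 = 9.63 V.
Saturation requires V_DS ≥ V_GS − V_t = 0.234 V; 9.63 ≥ 0.234 ✓.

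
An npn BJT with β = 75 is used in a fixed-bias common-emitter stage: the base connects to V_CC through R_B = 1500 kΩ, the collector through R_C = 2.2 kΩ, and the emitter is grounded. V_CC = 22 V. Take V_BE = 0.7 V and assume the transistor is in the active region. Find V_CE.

V_CE ≈ 20 V

Base loop: V_CC = I_B·R_B + V_BE, so I_B = (22 − 0.7)/1500 kΩ = 0.0142 mA.
In the active region I_C = β·I_B = 75 × 0.0142 = 1.07 mA.
Collector loop: V_CE = V_CC − I_C·R_C = 22 − 1.07×2.2 = 19.7 V.
Since V_CE = 19.7 V > V_CE(sat) ≈ 0.2 V, the transistor is in the active region as assumed.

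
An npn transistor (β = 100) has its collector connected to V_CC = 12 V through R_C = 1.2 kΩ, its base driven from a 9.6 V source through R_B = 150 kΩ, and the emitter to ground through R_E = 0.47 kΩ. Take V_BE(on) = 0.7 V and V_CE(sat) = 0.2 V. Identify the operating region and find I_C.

Assume active. Base-emitter loop: I_B = (V_BB − V_BE)/(R_B + (β+1)R_E) = (9.6 − 0.7)/(150 + 101×0.47) = 0.0451 mA.
I_C = β·I_B = 100×0.0451 = 4.51 mA.
V_CE = V_CC − I_C·R_C − I_E·R_E = 12 − 4.51×1.2 − 4.55×0.47 = 4.45 V > V_CE(sat), so the active-region assumption holds.

active; I_C ≈ 4.5 mA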